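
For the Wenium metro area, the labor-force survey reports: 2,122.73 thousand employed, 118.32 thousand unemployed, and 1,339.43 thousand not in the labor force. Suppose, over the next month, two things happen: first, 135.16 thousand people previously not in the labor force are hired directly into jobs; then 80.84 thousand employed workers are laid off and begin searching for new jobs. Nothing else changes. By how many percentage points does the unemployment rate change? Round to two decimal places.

Initially, labor force = 2,122.73 + 118.32 = 2,241.05 thousand, so u = 118.32/2,241.05 = 5.28%.
After the first change, employed and labor force both rise by 135.16; unemployed unchanged → E = 2,257.89, U = 118.32, labor force = 2,376.21 thousand.
After the second change, employed falls and unemployed rises by 80.84; labor force unchanged → E = 2,177.05, U = 199.16, labor force = 2,376.21 thousand.
New unemployment rate = 199.16 / 2,376.21 = 8.38%.
Change = 8.38% − 5.28% = +3.10 percentage points.

The unemployment rate changes by +3.10 percentage points.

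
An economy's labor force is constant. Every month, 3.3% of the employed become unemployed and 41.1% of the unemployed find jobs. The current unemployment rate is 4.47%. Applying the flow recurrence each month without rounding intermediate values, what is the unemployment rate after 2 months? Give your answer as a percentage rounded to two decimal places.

With a fixed labor force, u_{t+1} = u_t + s·(1−u_t) − f·u_t = u_t·(1−s−f) + s.
Here 1−s−f = 0.556 and s = 0.033.
u_1 = 0.044700 × 0.556 + 0.033 = 0.057853.
u_2 = 0.057853 × 0.556 + 0.033 = 0.065166.

Unemployment rate after two months ≈ 6.52%.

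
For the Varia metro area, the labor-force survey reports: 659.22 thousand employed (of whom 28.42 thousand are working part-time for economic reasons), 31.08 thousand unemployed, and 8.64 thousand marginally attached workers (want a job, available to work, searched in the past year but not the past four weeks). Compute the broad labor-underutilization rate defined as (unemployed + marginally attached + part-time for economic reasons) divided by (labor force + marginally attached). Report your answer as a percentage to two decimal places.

Labor force = 659.22 + 31.08 = 690.30 thousand.
Numerator = 31.08 + 8.64 + 28.42 = 68.14 thousand.
Denominator = 690.30 + 8.64 = 698.94 thousand.
Broad rate = 68.14 / 698.94 = 9.75%.

Broad underutilization rate ≈ 9.75%.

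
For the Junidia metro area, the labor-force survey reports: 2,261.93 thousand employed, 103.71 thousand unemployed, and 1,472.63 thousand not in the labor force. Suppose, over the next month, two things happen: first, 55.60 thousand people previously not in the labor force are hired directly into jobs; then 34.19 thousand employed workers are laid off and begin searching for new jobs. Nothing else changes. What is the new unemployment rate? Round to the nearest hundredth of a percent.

New unemployment rate ≈ 5.70%.

Initially, labor force = 2,261.93 + 103.71 = 2,365.64 thousand, so u = 103.71/2,365.64 = 4.38%.
After the first change, employed and labor force both rise by 55.60; unemployed unchanged → E = 2,317.53, U = 103.71, labor force = 2,421.24 thousand.
After the second change, employed falls and unemployed rises by 34.19; labor force unchanged → E = 2,283.34, U = 137.90, labor force = 2,421.24 thousand.
New unemployment rate = 137.90 / 2,421.24 = 5.70%.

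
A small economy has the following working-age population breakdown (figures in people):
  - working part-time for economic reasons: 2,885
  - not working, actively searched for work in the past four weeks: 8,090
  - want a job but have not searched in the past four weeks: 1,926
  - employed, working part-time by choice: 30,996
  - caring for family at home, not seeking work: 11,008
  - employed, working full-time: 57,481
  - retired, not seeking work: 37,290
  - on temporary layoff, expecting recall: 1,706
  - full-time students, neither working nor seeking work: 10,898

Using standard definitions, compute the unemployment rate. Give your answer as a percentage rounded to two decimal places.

Employed = 2,885 + 30,996 + 57,481 = 91,362 (anyone who worked, including part-time for economic reasons, counts as employed).
Unemployed = 8,090 + 1,706 = 9,796 (jobless and actively searching, or on temporary layoff).
Labor force = 91,362 + 9,796 = 101,158.
Unemployment rate = 9,796 / 101,158 = 9.68%.

Unemployment rate ≈ 9.68%.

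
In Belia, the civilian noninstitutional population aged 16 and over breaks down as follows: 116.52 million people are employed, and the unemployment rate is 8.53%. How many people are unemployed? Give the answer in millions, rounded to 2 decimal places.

About 10.87 million are unemployed.

Let U be the number unemployed. The labor force is E + U, and U/(E+U) = 0.0853.
So U = 0.0853 × 116.52 / (1 − 0.0853) = 9.9392 / 0.9147 ≈ 10.87 million.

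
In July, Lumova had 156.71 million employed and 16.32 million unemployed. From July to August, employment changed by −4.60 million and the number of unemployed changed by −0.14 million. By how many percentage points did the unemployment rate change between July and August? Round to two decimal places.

The unemployment rate changed by +0.18 percentage points.

July: labor force = 156.71 + 16.32 = 173.03; u = 16.32/173.03 = 9.43%.
August: labor force = 152.11 + 16.18 = 168.29; u = 16.18/168.29 = 9.61%.
Change = 9.61% − 9.43% = +0.18 pp.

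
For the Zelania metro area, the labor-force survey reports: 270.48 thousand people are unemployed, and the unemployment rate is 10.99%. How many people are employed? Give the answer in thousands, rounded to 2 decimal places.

Labor force = U / u = 270.48 / 0.1099 ≈ 2,461.15 thousand.
Employed = labor force − unemployed = 2,461.15 − 270.48 = 2,190.67 thousand.

About 2,190.67 thousand are employed.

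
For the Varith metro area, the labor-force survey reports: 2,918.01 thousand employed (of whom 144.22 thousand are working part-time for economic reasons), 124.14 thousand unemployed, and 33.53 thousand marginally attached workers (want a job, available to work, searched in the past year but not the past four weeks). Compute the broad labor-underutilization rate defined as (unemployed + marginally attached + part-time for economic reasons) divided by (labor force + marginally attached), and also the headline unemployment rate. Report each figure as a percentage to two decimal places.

Broad underutilization rate ≈ 9.82%; headline unemployment rate ≈ 4.08%.

Labor force = 2,918.01 + 124.14 = 3,042.15 thousand.
Numerator = 124.14 + 33.53 + 144.22 = 301.89 thousand.
Denominator = 3,042.15 + 33.53 = 3,075.68 thousand.
Broad rate = 301.89 / 3,075.68 = 9.82%.
Headline unemployment rate = 124.14 / 3,042.15 = 4.08%.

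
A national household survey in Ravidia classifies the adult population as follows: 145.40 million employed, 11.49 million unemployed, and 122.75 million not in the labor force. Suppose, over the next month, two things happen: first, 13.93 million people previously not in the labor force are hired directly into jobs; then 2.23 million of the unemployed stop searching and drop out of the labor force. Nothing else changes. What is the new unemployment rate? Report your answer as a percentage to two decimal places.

New unemployment rate ≈ 5.49%.

Initially, labor force = 145.40 + 11.49 = 156.89 million, so u = 11.49/156.89 = 7.32%.
After the first change, employed and labor force both rise by 13.93; unemployed unchanged → E = 159.33, U = 11.49, labor force = 170.82 million.
After the second change, unemployed and labor force both fall by 2.23 → E = 159.33, U = 9.26, labor force = 168.59 million.
New unemployment rate = 9.26 / 168.59 = 5.49%.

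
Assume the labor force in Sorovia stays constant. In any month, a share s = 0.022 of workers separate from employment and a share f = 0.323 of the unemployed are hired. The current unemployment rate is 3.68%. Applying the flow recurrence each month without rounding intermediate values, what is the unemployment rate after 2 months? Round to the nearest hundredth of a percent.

With a fixed labor force, u_{t+1} = u_t + s·(1−u_t) − f·u_t = u_t·(1−s−f) + s.
Here 1−s−f = 0.655 and s = 0.022.
u_1 = 0.036800 × 0.655 + 0.022 = 0.046104.
u_2 = 0.046104 × 0.655 + 0.022 = 0.052198.

Unemployment rate after two months ≈ 5.22%.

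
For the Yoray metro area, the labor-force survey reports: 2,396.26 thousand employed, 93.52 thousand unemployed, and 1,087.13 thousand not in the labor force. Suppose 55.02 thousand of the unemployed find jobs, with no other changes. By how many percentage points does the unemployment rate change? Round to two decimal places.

The unemployment rate changes by −2.21 percentage points.

Initially, labor force = 2,396.26 + 93.52 = 2,489.78 thousand, so u = 93.52/2,489.78 = 3.76%.
After the change, unemployed falls and employed rises by 55.02; labor force unchanged → E = 2,451.28, U = 38.50, labor force = 2,489.78 thousand.
New unemployment rate = 38.50 / 2,489.78 = 1.55%.
Change = 1.55% − 3.76% = −2.21 percentage points.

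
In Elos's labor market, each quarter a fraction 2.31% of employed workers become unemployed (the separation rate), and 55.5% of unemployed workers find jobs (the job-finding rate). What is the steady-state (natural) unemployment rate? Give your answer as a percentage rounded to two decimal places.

Steady-state unemployment rate ≈ 4.00%.

At steady state the flows balance: s·E = f·U, so U/(E+U) = s/(s+f).
u* = 2.31 / (2.31 + 55.5) = 2.31 / 57.81 = 4.00%.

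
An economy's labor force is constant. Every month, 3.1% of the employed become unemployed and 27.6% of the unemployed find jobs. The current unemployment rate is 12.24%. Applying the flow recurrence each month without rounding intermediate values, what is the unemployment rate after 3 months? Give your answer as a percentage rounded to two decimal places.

With a fixed labor force, u_{t+1} = u_t + s·(1−u_t) − f·u_t = u_t·(1−s−f) + s.
Here 1−s−f = 0.693 and s = 0.031.
u_1 = 0.122400 × 0.693 + 0.031 = 0.115823.
u_2 = 0.115823 × 0.693 + 0.031 = 0.111265.
u_3 = 0.111265 × 0.693 + 0.031 = 0.108107.

Unemployment rate after three months ≈ 10.81%.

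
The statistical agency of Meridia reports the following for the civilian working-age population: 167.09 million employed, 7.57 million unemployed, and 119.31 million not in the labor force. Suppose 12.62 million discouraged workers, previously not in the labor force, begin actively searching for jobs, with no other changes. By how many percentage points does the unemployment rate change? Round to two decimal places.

Initially, labor force = 167.09 + 7.57 = 174.66 million, so u = 7.57/174.66 = 4.33%.
After the change, unemployed and labor force both rise by 12.62 → E = 167.09, U = 20.19, labor force = 187.28 million.
New unemployment rate = 20.19 / 187.28 = 10.78%.
Change = 10.78% − 4.33% = +6.45 percentage points.

The unemployment rate changes by +6.45 percentage points.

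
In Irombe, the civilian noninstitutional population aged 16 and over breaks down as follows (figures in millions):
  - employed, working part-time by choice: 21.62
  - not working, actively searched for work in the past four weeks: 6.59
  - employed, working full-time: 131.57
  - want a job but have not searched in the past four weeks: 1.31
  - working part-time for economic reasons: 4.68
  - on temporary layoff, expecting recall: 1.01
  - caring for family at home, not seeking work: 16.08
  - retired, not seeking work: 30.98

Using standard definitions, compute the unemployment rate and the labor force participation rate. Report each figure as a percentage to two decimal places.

Employed = 21.62 + 131.57 + 4.68 = 157.87 million (anyone who worked, including part-time for economic reasons, counts as employed).
Unemployed = 6.59 + 1.01 = 7.60 million (jobless and actively searching, or on temporary layoff).
Labor force = 157.87 + 7.60 = 165.47 million.
Not in labor force = 1.31 + 16.08 + 30.98 = 48.37 million (those not working and not actively searching are outside the labor force — including those who want a job but have given up searching).
Civilian working-age population = 165.47 + 48.37 = 213.84 million.
Unemployment rate = 7.60 / 165.47 = 4.59%.
Labor force participation rate = 165.47 / 213.84 = 77.38%.

Unemployment rate ≈ 4.59%; labor force participation rate ≈ 77.38%.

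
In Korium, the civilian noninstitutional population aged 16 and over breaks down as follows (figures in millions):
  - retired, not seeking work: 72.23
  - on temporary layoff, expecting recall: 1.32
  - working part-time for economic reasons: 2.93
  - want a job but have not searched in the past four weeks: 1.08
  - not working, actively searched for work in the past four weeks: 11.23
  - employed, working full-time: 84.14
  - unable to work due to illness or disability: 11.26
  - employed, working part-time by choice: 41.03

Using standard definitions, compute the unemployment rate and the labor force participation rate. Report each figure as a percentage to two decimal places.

Employed = 2.93 + 84.14 + 41.03 = 128.10 million (anyone who worked, including part-time for economic reasons, counts as employed).
Unemployed = 1.32 + 11.23 = 12.55 million (jobless and actively searching, or on temporary layoff).
Labor force = 128.10 + 12.55 = 140.65 million.
Not in labor force = 72.23 + 1.08 + 11.26 = 84.57 million (those not working and not actively searching are outside the labor force — including those who want a job but have given up searching).
Civilian working-age population = 140.65 + 84.57 = 225.22 million.
Unemployment rate = 12.55 / 140.65 = 8.92%.
Labor force participation rate = 140.65 / 225.22 = 62.45%.

Unemployment rate ≈ 8.92%; labor force participation rate ≈ 62.45%.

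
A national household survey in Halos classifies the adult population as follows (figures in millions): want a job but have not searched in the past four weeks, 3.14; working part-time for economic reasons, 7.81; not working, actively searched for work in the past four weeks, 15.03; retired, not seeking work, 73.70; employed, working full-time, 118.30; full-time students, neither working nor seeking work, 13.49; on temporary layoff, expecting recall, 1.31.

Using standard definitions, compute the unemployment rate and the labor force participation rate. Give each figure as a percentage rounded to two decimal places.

Unemployment rate ≈ 11.47%; labor force participation rate ≈ 61.20%.

Employed = 7.81 + 118.30 = 126.11 million (anyone who worked, including part-time for economic reasons, counts as employed).
Unemployed = 15.03 + 1.31 = 16.34 million (jobless and actively searching, or on temporary layoff).
Labor force = 126.11 + 16.34 = 142.45 million.
Not in labor force = 3.14 + 73.70 + 13.49 = 90.33 million (those not working and not actively searching are outside the labor force — including those who want a job but have given up searching).
Civilian working-age population = 142.45 + 90.33 = 232.78 million.
Unemployment rate = 16.34 / 142.45 = 11.47%.
Labor force participation rate = 142.45 / 232.78 = 61.20%.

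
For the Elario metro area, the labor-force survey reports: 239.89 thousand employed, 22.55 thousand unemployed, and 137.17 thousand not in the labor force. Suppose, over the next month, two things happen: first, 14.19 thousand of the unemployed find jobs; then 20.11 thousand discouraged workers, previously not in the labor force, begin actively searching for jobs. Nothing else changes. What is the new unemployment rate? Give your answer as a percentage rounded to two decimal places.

Initially, labor force = 239.89 + 22.55 = 262.44 thousand, so u = 22.55/262.44 = 8.59%.
After the first change, unemployed falls and employed rises by 14.19; labor force unchanged → E = 254.08, U = 8.36, labor force = 262.44 thousand.
After the second change, unemployed and labor force both rise by 20.11 → E = 254.08, U = 28.47, labor force = 282.55 thousand.
New unemployment rate = 28.47 / 282.55 = 10.08%.

New unemployment rate ≈ 10.08%.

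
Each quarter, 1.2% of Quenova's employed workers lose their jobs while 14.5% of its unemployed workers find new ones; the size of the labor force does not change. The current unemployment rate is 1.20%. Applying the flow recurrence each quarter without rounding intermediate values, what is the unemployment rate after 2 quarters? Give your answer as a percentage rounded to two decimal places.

Unemployment rate after two quarters ≈ 3.06%.

With a fixed labor force, u_{t+1} = u_t + s·(1−u_t) − f·u_t = u_t·(1−s−f) + s.
Here 1−s−f = 0.843 and s = 0.012.
u_1 = 0.012000 × 0.843 + 0.012 = 0.022116.
u_2 = 0.022116 × 0.843 + 0.012 = 0.030644.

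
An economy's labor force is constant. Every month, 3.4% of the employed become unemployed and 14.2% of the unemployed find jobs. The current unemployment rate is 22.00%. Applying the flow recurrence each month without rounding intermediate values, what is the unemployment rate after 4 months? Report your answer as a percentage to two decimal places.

With a fixed labor force, u_{t+1} = u_t + s·(1−u_t) − f·u_t = u_t·(1−s−f) + s.
Here 1−s−f = 0.824 and s = 0.034.
u_1 = 0.220000 × 0.824 + 0.034 = 0.215280.
u_2 = 0.215280 × 0.824 + 0.034 = 0.211391.
u_3 = 0.211391 × 0.824 + 0.034 = 0.208186.
u_4 = 0.208186 × 0.824 + 0.034 = 0.205545.

Unemployment rate after four months ≈ 20.55%.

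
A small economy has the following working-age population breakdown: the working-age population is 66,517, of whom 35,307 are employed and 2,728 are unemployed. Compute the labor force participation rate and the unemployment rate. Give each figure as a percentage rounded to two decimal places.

Labor force = employed + unemployed = 35,307 + 2,728 = 38,035.
Unemployment rate = 2,728 / 38,035 = 7.17%.
Labor force participation rate = 38,035 / 66,517 = 57.18%.

Labor force participation rate ≈ 57.18%; unemployment rate ≈ 7.17%.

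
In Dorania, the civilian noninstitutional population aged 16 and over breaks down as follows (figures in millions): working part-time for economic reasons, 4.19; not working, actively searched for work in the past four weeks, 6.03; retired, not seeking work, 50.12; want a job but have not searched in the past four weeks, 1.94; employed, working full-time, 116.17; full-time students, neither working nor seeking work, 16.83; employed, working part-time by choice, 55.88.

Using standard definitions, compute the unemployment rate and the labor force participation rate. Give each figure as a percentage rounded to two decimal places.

Employed = 4.19 + 116.17 + 55.88 = 176.24 million (anyone who worked, including part-time for economic reasons, counts as employed).
Unemployed = 6.03 million.
Labor force = 176.24 + 6.03 = 182.27 million.
Not in labor force = 50.12 + 1.94 + 16.83 = 68.89 million (those not working and not actively searching are outside the labor force — including those who want a job but have given up searching).
Civilian working-age population = 182.27 + 68.89 = 251.16 million.
Unemployment rate = 6.03 / 182.27 = 3.31%.
Labor force participation rate = 182.27 / 251.16 = 72.57%.

Unemployment rate ≈ 3.31%; labor force participation rate ≈ 72.57%.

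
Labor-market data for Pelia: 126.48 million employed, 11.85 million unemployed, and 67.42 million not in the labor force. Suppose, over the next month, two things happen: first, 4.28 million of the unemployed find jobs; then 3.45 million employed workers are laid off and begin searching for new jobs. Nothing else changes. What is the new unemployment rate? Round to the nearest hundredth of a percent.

Initially, labor force = 126.48 + 11.85 = 138.33 million, so u = 11.85/138.33 = 8.57%.
After the first change, unemployed falls and employed rises by 4.28; labor force unchanged → E = 130.76, U = 7.57, labor force = 138.33 million.
After the second change, employed falls and unemployed rises by 3.45; labor force unchanged → E = 127.31, U = 11.02, labor force = 138.33 million.
New unemployment rate = 11.02 / 138.33 = 7.97%.

New unemployment rate ≈ 7.97%.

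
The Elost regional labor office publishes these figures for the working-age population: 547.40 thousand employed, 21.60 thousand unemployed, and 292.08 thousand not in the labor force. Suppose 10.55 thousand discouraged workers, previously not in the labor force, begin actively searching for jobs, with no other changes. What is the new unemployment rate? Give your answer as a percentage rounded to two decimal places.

Initially, labor force = 547.40 + 21.60 = 569.00 thousand, so u = 21.60/569.00 = 3.80%.
After the change, unemployed and labor force both rise by 10.55 → E = 547.40, U = 32.15, labor force = 579.55 thousand.
New unemployment rate = 32.15 / 579.55 = 5.55%.

New unemployment rate ≈ 5.55%.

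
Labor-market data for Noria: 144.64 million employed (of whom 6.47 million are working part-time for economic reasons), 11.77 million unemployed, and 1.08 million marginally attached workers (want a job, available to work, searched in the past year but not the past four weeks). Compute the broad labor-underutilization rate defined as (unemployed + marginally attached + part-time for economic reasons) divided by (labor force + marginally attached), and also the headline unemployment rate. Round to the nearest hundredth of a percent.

Labor force = 144.64 + 11.77 = 156.41 million.
Numerator = 11.77 + 1.08 + 6.47 = 19.32 million.
Denominator = 156.41 + 1.08 = 157.49 million.
Broad rate = 19.32 / 157.49 = 12.27%.
Headline unemployment rate = 11.77 / 156.41 = 7.53%.

Broad underutilization rate ≈ 12.27%; headline unemployment rate ≈ 7.53%.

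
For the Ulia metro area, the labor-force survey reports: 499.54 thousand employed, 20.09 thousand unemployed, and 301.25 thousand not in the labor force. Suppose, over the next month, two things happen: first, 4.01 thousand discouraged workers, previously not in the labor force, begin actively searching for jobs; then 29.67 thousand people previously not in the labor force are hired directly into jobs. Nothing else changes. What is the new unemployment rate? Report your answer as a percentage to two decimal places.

Initially, labor force = 499.54 + 20.09 = 519.63 thousand, so u = 20.09/519.63 = 3.87%.
After the first change, unemployed and labor force both rise by 4.01 → E = 499.54, U = 24.10, labor force = 523.64 thousand.
After the second change, employed and labor force both rise by 29.67; unemployed unchanged → E = 529.21, U = 24.10, labor force = 553.31 thousand.
New unemployment rate = 24.10 / 553.31 = 4.36%.

New unemployment rate ≈ 4.36%.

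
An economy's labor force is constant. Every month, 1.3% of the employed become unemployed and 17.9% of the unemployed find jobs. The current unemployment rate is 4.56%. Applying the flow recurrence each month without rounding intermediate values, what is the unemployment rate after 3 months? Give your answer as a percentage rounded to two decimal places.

With a fixed labor force, u_{t+1} = u_t + s·(1−u_t) − f·u_t = u_t·(1−s−f) + s.
Here 1−s−f = 0.808 and s = 0.013.
u_1 = 0.045600 × 0.808 + 0.013 = 0.049845.
u_2 = 0.049845 × 0.808 + 0.013 = 0.053275.
u_3 = 0.053275 × 0.808 + 0.013 = 0.056046.

Unemployment rate after three months ≈ 5.60%.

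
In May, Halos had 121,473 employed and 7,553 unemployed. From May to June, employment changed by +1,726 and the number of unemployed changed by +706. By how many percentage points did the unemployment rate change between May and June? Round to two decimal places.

May: labor force = 121,473 + 7,553 = 129,026; u = 7,553/129,026 = 5.85%.
June: labor force = 123,199 + 8,259 = 131,458; u = 8,259/131,458 = 6.28%.
Change = 6.28% − 5.85% = +0.43 pp.

The unemployment rate changed by +0.43 percentage points.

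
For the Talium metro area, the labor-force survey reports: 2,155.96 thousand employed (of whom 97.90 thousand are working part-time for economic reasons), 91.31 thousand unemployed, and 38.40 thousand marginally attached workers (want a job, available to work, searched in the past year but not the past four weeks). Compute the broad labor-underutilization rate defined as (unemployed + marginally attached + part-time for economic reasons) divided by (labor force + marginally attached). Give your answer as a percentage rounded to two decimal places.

Broad underutilization rate ≈ 9.96%.

Labor force = 2,155.96 + 91.31 = 2,247.27 thousand.
Numerator = 91.31 + 38.40 + 97.90 = 227.61 thousand.
Denominator = 2,247.27 + 38.40 = 2,285.67 thousand.
Broad rate = 227.61 / 2,285.67 = 9.96%.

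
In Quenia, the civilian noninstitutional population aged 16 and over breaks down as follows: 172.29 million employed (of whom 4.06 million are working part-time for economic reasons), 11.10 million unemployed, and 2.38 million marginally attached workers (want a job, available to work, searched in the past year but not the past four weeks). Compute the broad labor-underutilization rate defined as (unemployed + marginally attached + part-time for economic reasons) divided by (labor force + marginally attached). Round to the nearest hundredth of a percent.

Labor force = 172.29 + 11.10 = 183.39 million.
Numerator = 11.10 + 2.38 + 4.06 = 17.54 million.
Denominator = 183.39 + 2.38 = 185.77 million.
Broad rate = 17.54 / 185.77 = 9.44%.

Broad underutilization rate ≈ 9.44%.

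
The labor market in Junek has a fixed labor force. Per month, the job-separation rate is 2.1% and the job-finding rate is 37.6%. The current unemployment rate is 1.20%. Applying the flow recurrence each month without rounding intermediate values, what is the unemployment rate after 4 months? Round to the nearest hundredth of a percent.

With a fixed labor force, u_{t+1} = u_t + s·(1−u_t) − f·u_t = u_t·(1−s−f) + s.
Here 1−s−f = 0.603 and s = 0.021.
u_1 = 0.012000 × 0.603 + 0.021 = 0.028236.
u_2 = 0.028236 × 0.603 + 0.021 = 0.038026.
u_3 = 0.038026 × 0.603 + 0.021 = 0.043930.
u_4 = 0.043930 × 0.603 + 0.021 = 0.047490.

Unemployment rate after four months ≈ 4.75%.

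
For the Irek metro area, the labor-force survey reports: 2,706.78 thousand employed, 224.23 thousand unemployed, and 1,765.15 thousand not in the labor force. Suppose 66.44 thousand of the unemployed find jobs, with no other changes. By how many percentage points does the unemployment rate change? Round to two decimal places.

The unemployment rate changes by −2.27 percentage points.

Initially, labor force = 2,706.78 + 224.23 = 2,931.01 thousand, so u = 224.23/2,931.01 = 7.65%.
After the change, unemployed falls and employed rises by 66.44; labor force unchanged → E = 2,773.22, U = 157.79, labor force = 2,931.01 thousand.
New unemployment rate = 157.79 / 2,931.01 = 5.38%.
Change = 5.38% − 7.65% = −2.27 percentage points.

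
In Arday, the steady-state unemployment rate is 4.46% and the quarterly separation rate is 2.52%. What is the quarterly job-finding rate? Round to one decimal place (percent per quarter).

Job-finding rate ≈ 54.0% per quarter.

From u* = s/(s+f): f = s·(1−u)/u.
f = 2.52 × (1 − 0.0446) / 0.0446 = 2.4076 / 0.0446 ≈ 54.0% per quarter.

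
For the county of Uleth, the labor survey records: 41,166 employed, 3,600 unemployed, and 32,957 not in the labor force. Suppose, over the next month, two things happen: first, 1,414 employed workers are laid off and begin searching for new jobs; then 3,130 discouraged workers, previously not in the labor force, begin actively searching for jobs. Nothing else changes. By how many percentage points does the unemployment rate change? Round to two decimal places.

The unemployment rate changes by +8.96 percentage points.

Initially, labor force = 41,166 + 3,600 = 44,766, so u = 3,600/44,766 = 8.04%.
After the first change, employed falls and unemployed rises by 1,414; labor force unchanged → E = 39,752, U = 5,014, labor force = 44,766.
After the second change, unemployed and labor force both rise by 3,130 → E = 39,752, U = 8,144, labor force = 47,896.
New unemployment rate = 8,144 / 47,896 = 17.00%.
Change = 17.00% − 8.04% = +8.96 percentage points.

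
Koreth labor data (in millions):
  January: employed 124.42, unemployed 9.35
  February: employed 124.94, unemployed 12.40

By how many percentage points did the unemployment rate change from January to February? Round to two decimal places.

January: labor force = 124.42 + 9.35 = 133.77; u = 9.35/133.77 = 6.99%.
February: labor force = 124.94 + 12.40 = 137.34; u = 12.40/137.34 = 9.03%.
Change = 9.03% − 6.99% = +2.04 pp.

The unemployment rate changed by +2.04 percentage points.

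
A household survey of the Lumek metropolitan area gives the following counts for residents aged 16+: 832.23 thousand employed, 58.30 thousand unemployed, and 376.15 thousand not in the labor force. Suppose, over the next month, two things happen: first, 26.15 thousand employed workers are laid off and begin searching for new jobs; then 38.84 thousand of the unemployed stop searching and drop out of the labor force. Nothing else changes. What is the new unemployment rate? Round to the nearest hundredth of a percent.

Initially, labor force = 832.23 + 58.30 = 890.53 thousand, so u = 58.30/890.53 = 6.55%.
After the first change, employed falls and unemployed rises by 26.15; labor force unchanged → E = 806.08, U = 84.45, labor force = 890.53 thousand.
After the second change, unemployed and labor force both fall by 38.84 → E = 806.08, U = 45.61, labor force = 851.69 thousand.
New unemployment rate = 45.61 / 851.69 = 5.36%.

New unemployment rate ≈ 5.36%.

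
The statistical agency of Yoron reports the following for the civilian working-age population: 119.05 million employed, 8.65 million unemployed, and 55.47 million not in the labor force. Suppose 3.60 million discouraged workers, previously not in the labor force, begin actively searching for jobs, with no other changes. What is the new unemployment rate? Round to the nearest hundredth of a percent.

Initially, labor force = 119.05 + 8.65 = 127.70 million, so u = 8.65/127.70 = 6.77%.
After the change, unemployed and labor force both rise by 3.60 → E = 119.05, U = 12.25, labor force = 131.30 million.
New unemployment rate = 12.25 / 131.30 = 9.33%.

New unemployment rate ≈ 9.33%.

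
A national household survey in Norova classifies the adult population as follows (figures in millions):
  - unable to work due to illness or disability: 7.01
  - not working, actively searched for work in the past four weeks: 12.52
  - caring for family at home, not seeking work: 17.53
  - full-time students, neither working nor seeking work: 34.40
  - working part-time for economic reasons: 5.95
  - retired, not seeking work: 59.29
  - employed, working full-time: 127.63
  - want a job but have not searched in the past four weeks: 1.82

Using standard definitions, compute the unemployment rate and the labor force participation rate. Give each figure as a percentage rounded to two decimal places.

Employed = 5.95 + 127.63 = 133.58 million (anyone who worked, including part-time for economic reasons, counts as employed).
Unemployed = 12.52 million.
Labor force = 133.58 + 12.52 = 146.10 million.
Not in labor force = 7.01 + 17.53 + 34.40 + 59.29 + 1.82 = 120.05 million (those not working and not actively searching are outside the labor force — including those who want a job but have given up searching).
Civilian working-age population = 146.10 + 120.05 = 266.15 million.
Unemployment rate = 12.52 / 146.10 = 8.57%.
Labor force participation rate = 146.10 / 266.15 = 54.89%.

Unemployment rate ≈ 8.57%; labor force participation rate ≈ 54.89%.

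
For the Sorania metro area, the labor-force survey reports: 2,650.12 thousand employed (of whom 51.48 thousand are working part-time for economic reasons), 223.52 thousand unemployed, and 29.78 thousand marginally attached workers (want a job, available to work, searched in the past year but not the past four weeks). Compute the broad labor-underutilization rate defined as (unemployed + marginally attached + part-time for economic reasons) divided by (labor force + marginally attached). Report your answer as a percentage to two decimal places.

Broad underutilization rate ≈ 10.50%.

Labor force = 2,650.12 + 223.52 = 2,873.64 thousand.
Numerator = 223.52 + 29.78 + 51.48 = 304.78 thousand.
Denominator = 2,873.64 + 29.78 = 2,903.42 thousand.
Broad rate = 304.78 / 2,903.42 = 10.50%.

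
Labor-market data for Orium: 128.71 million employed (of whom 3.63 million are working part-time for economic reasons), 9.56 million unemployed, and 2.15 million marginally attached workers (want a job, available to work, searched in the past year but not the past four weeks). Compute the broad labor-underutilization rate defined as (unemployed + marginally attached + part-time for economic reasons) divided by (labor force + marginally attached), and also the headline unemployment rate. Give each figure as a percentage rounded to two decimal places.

Broad underutilization rate ≈ 10.92%; headline unemployment rate ≈ 6.91%.

Labor force = 128.71 + 9.56 = 138.27 million.
Numerator = 9.56 + 2.15 + 3.63 = 15.34 million.
Denominator = 138.27 + 2.15 = 140.42 million.
Broad rate = 15.34 / 140.42 = 10.92%.
Headline unemployment rate = 9.56 / 138.27 = 6.91%.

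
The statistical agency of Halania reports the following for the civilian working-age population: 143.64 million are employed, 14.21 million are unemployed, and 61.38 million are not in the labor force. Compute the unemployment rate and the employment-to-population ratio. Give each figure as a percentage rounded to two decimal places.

Unemployment rate ≈ 9.00%; employment-population ratio ≈ 65.52%.

Labor force = employed + unemployed = 143.64 + 14.21 = 157.85 million.
Working-age population = 157.85 + 61.38 = 219.23 million.
Unemployment rate = 14.21 / 157.85 = 9.00%.
Employment-population ratio = 143.64 / 219.23 = 65.52%.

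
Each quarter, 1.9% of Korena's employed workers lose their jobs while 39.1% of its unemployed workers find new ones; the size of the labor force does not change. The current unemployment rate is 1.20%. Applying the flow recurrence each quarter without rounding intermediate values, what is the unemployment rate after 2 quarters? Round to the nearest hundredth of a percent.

Unemployment rate after two quarters ≈ 3.44%.

With a fixed labor force, u_{t+1} = u_t + s·(1−u_t) − f·u_t = u_t·(1−s−f) + s.
Here 1−s−f = 0.590 and s = 0.019.
u_1 = 0.012000 × 0.590 + 0.019 = 0.026080.
u_2 = 0.026080 × 0.590 + 0.019 = 0.034387.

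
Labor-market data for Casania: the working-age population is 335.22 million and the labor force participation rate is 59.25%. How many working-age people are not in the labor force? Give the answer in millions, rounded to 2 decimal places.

Share not in the labor force = 1 − 0.5925 = 0.4075.
Not in labor force = 0.4075 × 335.22 ≈ 136.60 million.

About 136.60 million are not in the labor force.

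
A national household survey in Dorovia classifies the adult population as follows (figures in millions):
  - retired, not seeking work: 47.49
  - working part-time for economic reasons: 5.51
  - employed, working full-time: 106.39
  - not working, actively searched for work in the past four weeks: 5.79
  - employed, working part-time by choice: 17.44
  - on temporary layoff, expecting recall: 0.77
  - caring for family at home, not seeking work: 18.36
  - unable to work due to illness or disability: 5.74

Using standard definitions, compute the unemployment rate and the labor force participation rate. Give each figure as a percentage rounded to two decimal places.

Unemployment rate ≈ 4.83%; labor force participation rate ≈ 65.50%.

Employed = 5.51 + 106.39 + 17.44 = 129.34 million (anyone who worked, including part-time for economic reasons, counts as employed).
Unemployed = 5.79 + 0.77 = 6.56 million (jobless and actively searching, or on temporary layoff).
Labor force = 129.34 + 6.56 = 135.90 million.
Not in labor force = 47.49 + 18.36 + 5.74 = 71.59 million (those not working and not actively searching are outside the labor force).
Civilian working-age population = 135.90 + 71.59 = 207.49 million.
Unemployment rate = 6.56 / 135.90 = 4.83%.
Labor force participation rate = 135.90 / 207.49 = 65.50%.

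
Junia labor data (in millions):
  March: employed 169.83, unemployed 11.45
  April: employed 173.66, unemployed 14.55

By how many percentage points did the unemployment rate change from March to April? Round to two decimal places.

March: labor force = 169.83 + 11.45 = 181.28; u = 11.45/181.28 = 6.32%.
April: labor force = 173.66 + 14.55 = 188.21; u = 14.55/188.21 = 7.73%.
Change = 7.73% − 6.32% = +1.41 pp.

The unemployment rate changed by +1.41 percentage points.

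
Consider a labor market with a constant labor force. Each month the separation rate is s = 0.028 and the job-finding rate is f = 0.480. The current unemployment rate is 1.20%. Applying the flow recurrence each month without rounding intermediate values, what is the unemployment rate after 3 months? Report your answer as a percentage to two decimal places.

Unemployment rate after three months ≈ 5.00%.

With a fixed labor force, u_{t+1} = u_t + s·(1−u_t) − f·u_t = u_t·(1−s−f) + s.
Here 1−s−f = 0.492 and s = 0.028.
u_1 = 0.012000 × 0.492 + 0.028 = 0.033904.
u_2 = 0.033904 × 0.492 + 0.028 = 0.044681.
u_3 = 0.044681 × 0.492 + 0.028 = 0.049983.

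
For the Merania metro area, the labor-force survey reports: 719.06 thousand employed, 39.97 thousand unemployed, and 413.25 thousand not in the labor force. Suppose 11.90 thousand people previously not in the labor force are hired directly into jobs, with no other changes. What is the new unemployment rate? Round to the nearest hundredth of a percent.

New unemployment rate ≈ 5.18%.

Initially, labor force = 719.06 + 39.97 = 759.03 thousand, so u = 39.97/759.03 = 5.27%.
After the change, employed and labor force both rise by 11.90; unemployed unchanged → E = 730.96, U = 39.97, labor force = 770.93 thousand.
New unemployment rate = 39.97 / 770.93 = 5.18%.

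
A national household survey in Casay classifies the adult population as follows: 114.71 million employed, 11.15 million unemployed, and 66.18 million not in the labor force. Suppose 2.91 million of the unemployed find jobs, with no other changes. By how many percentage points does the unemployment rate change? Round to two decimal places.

The unemployment rate changes by −2.31 percentage points.

Initially, labor force = 114.71 + 11.15 = 125.86 million, so u = 11.15/125.86 = 8.86%.
After the change, unemployed falls and employed rises by 2.91; labor force unchanged → E = 117.62, U = 8.24, labor force = 125.86 million.
New unemployment rate = 8.24 / 125.86 = 6.55%.
Change = 6.55% − 8.86% = −2.31 percentage points.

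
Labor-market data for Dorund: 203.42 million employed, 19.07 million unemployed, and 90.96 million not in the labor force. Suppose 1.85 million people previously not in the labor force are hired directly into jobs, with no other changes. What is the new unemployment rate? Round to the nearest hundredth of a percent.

Initially, labor force = 203.42 + 19.07 = 222.49 million, so u = 19.07/222.49 = 8.57%.
After the change, employed and labor force both rise by 1.85; unemployed unchanged → E = 205.27, U = 19.07, labor force = 224.34 million.
New unemployment rate = 19.07 / 224.34 = 8.50%.

New unemployment rate ≈ 8.50%.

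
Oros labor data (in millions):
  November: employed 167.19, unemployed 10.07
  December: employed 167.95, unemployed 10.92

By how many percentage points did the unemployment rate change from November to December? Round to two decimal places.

November: labor force = 167.19 + 10.07 = 177.26; u = 10.07/177.26 = 5.68%.
December: labor force = 167.95 + 10.92 = 178.87; u = 10.92/178.87 = 6.10%.
Change = 6.10% − 5.68% = +0.42 pp.

The unemployment rate changed by +0.42 percentage points.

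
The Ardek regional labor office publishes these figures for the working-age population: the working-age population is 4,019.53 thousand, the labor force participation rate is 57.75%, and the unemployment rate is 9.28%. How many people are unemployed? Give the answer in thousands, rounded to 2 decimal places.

About 215.41 thousand are unemployed.

Labor force = 0.5775 × 4,019.53 = 2,321.28 thousand.
Unemployed = 0.0928 × 2,321.28 ≈ 215.41 thousand.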